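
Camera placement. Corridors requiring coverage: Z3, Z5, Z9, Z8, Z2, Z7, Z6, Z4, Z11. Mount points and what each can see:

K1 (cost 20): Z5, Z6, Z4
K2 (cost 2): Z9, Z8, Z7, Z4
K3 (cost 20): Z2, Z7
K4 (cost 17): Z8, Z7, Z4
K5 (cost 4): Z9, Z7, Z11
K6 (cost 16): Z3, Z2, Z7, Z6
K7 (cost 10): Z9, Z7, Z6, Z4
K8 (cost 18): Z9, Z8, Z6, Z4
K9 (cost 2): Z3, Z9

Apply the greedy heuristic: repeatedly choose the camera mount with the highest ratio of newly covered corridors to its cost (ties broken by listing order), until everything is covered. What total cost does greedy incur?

44

Pick 1: K2 adds 4 new (Z9, Z8, Z7, Z4) at cost 2 (ratio 4/2).
Pick 2: K9 adds 1 new (Z3) at cost 2 (ratio 1/2).
Pick 3: K5 adds 1 new (Z11) at cost 4 (ratio 1/4).
Pick 4: K6 adds 2 new (Z2, Z6) at cost 16 (ratio 2/16).
Pick 5: K1 adds 1 new (Z5) at cost 20 (ratio 1/20).
Greedy total cost: 2 + 2 + 4 + 16 + 20 = 44. (The true optimum is 42, so greedy overshoots here.)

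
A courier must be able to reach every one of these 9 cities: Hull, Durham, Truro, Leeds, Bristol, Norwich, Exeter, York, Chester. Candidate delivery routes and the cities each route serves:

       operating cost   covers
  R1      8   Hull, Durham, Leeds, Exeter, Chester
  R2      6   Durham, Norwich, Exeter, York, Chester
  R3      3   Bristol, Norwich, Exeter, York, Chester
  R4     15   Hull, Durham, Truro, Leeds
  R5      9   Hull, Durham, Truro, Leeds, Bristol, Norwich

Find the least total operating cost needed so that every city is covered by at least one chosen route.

12

R3, R5 cover every city at operating cost 3 + 9 = 12.
Any cover uses at least 2 routes; among all covering selections none totals below 12.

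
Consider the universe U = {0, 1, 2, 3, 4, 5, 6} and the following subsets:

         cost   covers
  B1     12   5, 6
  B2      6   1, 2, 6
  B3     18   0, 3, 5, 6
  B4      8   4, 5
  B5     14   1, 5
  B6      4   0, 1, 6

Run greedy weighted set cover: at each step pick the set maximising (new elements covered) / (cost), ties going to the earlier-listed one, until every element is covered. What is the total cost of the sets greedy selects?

36

Pick 1: B6 adds 3 new (0, 1, 6) at cost 4 (ratio 3/4).
Pick 2: B4 adds 2 new (4, 5) at cost 8 (ratio 2/8).
Pick 3: B2 adds 1 new (2) at cost 6 (ratio 1/6).
Pick 4: B3 adds 1 new (3) at cost 18 (ratio 1/18).
Greedy total cost: 4 + 8 + 6 + 18 = 36. (The true optimum is 32, so greedy overshoots here.)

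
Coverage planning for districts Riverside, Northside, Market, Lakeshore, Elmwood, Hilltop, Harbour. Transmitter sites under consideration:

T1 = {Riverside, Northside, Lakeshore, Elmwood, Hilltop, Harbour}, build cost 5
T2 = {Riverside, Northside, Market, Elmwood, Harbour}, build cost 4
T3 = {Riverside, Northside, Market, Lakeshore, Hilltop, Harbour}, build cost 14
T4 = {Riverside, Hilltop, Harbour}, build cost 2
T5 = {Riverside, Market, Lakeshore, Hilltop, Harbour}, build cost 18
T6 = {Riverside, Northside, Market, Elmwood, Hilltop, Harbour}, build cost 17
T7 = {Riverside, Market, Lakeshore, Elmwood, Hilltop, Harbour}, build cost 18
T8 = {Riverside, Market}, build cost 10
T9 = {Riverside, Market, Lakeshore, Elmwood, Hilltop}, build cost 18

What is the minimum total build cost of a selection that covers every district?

9

T1, T2 cover every district at build cost 5 + 4 = 9.
Any cover uses at least 2 transmitter sites; among all covering selections none totals below 9.
Greedy by coverage-per-build cost would pick T4, T2, T1 for 11 — worse than the optimum 9.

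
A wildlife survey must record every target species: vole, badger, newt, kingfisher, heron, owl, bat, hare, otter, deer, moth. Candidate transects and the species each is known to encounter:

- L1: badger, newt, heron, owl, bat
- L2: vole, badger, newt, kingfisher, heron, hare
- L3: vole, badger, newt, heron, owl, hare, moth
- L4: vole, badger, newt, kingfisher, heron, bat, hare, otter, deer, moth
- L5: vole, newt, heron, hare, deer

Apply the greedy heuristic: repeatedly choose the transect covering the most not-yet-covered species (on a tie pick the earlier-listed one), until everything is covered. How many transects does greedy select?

Pick 1: L4 covers 10 new species (vole, badger, newt, kingfisher, heron, bat, hare, otter, deer, moth).
Pick 2: L1 covers 1 new species (owl).
Greedy uses 2 transects.

2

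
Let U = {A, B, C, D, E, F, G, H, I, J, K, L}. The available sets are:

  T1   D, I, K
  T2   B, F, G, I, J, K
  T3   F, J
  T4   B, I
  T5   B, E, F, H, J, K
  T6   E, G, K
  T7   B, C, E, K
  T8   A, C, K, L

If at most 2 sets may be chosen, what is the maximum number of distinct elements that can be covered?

9

Choosing T2, T8 covers {A, B, C, F, G, I, J, K, L} — 9 elements.
No choice of 2 sets does better; here D, E, H are left uncovered.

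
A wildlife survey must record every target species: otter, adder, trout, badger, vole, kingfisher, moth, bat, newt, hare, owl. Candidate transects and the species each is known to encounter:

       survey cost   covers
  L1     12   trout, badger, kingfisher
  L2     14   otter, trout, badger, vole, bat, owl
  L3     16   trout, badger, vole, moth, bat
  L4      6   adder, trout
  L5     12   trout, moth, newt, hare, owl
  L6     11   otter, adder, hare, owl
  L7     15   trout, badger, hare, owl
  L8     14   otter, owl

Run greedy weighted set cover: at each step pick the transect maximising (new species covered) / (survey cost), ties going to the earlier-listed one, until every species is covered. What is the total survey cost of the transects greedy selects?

Pick 1: L2 adds 6 new (otter, trout, badger, vole, bat, owl) at survey cost 14 (ratio 6/14).
Pick 2: L5 adds 3 new (moth, newt, hare) at survey cost 12 (ratio 3/12).
Pick 3: L4 adds 1 new (adder) at survey cost 6 (ratio 1/6).
Pick 4: L1 adds 1 new (kingfisher) at survey cost 12 (ratio 1/12).
Greedy total survey cost: 14 + 12 + 6 + 12 = 44.

44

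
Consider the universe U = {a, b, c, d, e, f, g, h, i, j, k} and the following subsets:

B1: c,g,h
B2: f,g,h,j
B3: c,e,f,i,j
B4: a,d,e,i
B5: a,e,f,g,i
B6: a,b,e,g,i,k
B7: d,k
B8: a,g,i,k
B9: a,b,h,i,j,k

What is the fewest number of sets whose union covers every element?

B1, B2, B4, B6 together cover {a, b, c, d, e, f, g, h, i, j, k} — every element.
No 3 of the 9 sets cover everything (all 84 triples fall short), so 4 is minimum.

4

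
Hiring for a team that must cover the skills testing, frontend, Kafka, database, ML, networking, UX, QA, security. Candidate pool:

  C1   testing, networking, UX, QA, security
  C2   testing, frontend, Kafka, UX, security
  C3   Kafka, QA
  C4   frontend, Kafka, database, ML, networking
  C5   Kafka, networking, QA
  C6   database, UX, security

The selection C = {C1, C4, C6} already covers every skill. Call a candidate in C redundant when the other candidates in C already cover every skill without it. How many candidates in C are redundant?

Drop C1: testing, QA uncovered — not redundant.
Drop C4: frontend, Kafka, ML uncovered — not redundant.
Drop C6: the rest still cover every skill — redundant.
1 redundant: C6.

1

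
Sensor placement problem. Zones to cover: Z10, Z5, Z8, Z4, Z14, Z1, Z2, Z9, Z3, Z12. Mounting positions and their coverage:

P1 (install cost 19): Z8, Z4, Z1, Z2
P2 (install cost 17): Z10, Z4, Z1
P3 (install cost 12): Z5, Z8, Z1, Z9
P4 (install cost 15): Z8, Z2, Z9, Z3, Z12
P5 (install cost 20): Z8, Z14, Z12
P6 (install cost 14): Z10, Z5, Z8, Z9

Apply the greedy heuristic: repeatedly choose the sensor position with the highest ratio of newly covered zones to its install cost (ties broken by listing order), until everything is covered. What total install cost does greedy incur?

64

Pick 1: P3 adds 4 new (Z5, Z8, Z1, Z9) at install cost 12 (ratio 4/12).
Pick 2: P4 adds 3 new (Z2, Z3, Z12) at install cost 15 (ratio 3/15).
Pick 3: P2 adds 2 new (Z10, Z4) at install cost 17 (ratio 2/17).
Pick 4: P5 adds 1 new (Z14) at install cost 20 (ratio 1/20).
Greedy total install cost: 12 + 15 + 17 + 20 = 64.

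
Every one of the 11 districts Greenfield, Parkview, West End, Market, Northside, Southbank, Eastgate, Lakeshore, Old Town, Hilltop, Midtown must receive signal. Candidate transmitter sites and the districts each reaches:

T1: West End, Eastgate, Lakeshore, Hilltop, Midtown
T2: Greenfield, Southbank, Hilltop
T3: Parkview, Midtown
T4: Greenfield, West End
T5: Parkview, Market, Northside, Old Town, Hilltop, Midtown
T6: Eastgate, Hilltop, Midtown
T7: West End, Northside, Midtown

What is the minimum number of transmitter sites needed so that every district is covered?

3

T1, T2, T5 together cover {Greenfield, Parkview, West End, Market, Northside, Southbank, Eastgate, Lakeshore, Old Town, Hilltop, Midtown} — every district.
No 2 of the 7 transmitter sites cover everything (all 21 pairs fall short), so 3 is minimum.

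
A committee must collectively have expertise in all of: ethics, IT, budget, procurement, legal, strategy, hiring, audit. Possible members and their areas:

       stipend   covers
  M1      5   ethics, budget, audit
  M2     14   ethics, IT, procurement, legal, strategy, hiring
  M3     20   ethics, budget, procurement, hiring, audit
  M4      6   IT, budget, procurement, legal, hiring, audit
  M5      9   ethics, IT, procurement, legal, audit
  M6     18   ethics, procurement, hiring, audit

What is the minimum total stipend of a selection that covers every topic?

M1, M2 cover every topic at stipend 5 + 14 = 19.
Any cover uses at least 2 members; among all covering selections none totals below 19.

19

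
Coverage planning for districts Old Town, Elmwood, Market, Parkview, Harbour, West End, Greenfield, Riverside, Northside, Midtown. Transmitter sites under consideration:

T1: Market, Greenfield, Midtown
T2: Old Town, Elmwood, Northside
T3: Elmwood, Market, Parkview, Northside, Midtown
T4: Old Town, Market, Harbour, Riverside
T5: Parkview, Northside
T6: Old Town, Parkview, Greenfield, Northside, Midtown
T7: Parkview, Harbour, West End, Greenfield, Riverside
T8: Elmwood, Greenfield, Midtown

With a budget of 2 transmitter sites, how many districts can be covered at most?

9

Choosing T3, T7 covers {Elmwood, Market, Parkview, Harbour, West End, Greenfield, Riverside, Northside, Midtown} — 9 districts.
No choice of 2 transmitter sites does better; here Old Town is left uncovered.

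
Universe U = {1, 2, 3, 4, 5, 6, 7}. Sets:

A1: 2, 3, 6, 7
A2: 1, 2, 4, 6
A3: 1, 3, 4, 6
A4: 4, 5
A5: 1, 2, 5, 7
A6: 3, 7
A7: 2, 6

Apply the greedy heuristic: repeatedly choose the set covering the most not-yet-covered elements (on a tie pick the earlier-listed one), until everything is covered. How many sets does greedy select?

3

Pick 1: A1 covers 4 new elements (2, 3, 6, 7).
Pick 2: A2 covers 2 new elements (1, 4).
Pick 3: A4 covers 1 new elements (5).
Greedy uses 3 sets. (The true minimum is 2.)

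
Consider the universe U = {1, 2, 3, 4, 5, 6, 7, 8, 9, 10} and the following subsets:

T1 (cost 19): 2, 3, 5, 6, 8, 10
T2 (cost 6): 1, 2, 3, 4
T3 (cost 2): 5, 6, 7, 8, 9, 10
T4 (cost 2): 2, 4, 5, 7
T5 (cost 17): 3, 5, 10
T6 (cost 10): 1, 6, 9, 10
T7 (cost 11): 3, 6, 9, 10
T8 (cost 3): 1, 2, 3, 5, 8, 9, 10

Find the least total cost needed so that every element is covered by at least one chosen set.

7

T3, T4, T8 cover every element at cost 2 + 2 + 3 = 7.
Any cover uses at least 2 sets; among all covering selections none totals below 7.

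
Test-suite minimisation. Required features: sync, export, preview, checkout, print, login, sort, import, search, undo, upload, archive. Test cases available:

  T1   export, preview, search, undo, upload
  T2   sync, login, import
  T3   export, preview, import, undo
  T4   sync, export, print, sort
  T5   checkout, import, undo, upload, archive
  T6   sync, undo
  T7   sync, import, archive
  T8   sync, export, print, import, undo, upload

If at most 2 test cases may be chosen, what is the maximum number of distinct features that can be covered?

Choosing T4, T5 covers {sync, export, checkout, print, sort, import, undo, upload, archive} — 9 features.
No choice of 2 test cases does better; here preview, login, search are left uncovered.

9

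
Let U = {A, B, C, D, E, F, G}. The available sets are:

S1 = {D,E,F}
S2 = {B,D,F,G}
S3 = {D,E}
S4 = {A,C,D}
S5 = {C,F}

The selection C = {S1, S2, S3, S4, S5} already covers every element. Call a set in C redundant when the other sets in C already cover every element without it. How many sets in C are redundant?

Drop S1: the rest still cover every element — redundant.
Drop S2: B, G uncovered — not redundant.
Drop S3: the rest still cover every element — redundant.
Drop S4: A uncovered — not redundant.
Drop S5: the rest still cover every element — redundant.
3 redundant: S1, S3, S5.

3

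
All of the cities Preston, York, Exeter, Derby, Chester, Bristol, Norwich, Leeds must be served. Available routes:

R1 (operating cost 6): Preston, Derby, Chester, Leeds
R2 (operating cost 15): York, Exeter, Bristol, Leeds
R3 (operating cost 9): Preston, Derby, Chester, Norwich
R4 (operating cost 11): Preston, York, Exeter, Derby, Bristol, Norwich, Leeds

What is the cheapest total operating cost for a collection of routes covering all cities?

R1, R4 cover every city at operating cost 6 + 11 = 17.
Any cover uses at least 2 routes; among all covering selections none totals below 17.

17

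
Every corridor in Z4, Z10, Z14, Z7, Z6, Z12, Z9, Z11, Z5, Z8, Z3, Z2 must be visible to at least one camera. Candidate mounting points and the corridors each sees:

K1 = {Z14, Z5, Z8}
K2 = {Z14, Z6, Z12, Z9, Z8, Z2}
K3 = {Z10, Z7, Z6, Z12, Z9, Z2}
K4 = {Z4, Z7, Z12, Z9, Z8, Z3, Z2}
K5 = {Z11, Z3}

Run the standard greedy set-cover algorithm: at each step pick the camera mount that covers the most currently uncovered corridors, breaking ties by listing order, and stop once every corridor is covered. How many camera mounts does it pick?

4

Pick 1: K4 covers 7 new corridors (Z4, Z7, Z12, Z9, Z8, Z3, Z2).
Pick 2: K1 covers 2 new corridors (Z14, Z5).
Pick 3: K3 covers 2 new corridors (Z10, Z6).
Pick 4: K5 covers 1 new corridors (Z11).
Greedy uses 4 camera mounts.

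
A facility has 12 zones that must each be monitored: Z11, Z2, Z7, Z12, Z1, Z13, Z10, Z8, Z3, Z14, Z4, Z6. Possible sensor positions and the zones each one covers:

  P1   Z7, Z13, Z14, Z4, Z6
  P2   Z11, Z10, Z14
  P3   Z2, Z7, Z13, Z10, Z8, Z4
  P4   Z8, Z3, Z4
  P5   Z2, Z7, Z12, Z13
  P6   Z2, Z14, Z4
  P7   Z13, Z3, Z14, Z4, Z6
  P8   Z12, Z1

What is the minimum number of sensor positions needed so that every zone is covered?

4

P2, P3, P7, P8 together cover {Z11, Z2, Z7, Z12, Z1, Z13, Z10, Z8, Z3, Z14, Z4, Z6} — every zone.
No 3 of the 8 sensor positions cover everything (all 56 triples fall short), so 4 is minimum.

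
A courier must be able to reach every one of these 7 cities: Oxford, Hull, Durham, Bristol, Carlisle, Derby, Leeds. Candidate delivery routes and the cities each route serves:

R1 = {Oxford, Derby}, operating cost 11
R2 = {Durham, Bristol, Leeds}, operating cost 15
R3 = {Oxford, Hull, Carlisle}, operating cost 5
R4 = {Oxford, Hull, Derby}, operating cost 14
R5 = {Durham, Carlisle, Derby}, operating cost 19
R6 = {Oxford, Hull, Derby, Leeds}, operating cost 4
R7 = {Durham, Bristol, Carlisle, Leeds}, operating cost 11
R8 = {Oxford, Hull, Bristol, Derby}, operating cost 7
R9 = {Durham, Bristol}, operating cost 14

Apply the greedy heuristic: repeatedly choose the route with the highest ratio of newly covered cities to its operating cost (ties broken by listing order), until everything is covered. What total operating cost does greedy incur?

Pick 1: R6 adds 4 new (Oxford, Hull, Derby, Leeds) at operating cost 4 (ratio 4/4).
Pick 2: R7 adds 3 new (Durham, Bristol, Carlisle) at operating cost 11 (ratio 3/11).
Greedy total operating cost: 4 + 11 = 15.

15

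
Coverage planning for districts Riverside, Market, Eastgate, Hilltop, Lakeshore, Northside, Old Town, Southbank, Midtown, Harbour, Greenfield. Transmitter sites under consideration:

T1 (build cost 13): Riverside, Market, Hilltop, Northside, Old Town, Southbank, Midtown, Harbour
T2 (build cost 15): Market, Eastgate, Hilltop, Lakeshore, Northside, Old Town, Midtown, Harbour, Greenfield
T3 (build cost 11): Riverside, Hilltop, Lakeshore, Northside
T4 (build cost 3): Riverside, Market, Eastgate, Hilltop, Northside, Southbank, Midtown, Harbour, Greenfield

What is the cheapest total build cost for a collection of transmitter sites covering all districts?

T2, T4 cover every district at build cost 15 + 3 = 18.
Any cover uses at least 2 transmitter sites; among all covering selections none totals below 18.

18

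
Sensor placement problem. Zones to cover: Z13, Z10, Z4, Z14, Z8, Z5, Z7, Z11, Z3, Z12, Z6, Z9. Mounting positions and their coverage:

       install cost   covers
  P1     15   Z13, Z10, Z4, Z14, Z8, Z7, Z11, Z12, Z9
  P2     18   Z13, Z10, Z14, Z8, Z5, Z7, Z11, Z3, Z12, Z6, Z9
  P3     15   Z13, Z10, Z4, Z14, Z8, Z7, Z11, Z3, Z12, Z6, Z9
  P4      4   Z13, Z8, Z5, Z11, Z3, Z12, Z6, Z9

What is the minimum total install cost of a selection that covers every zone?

19

P1, P4 cover every zone at install cost 15 + 4 = 19.
Any cover uses at least 2 sensor positions; among all covering selections none totals below 19.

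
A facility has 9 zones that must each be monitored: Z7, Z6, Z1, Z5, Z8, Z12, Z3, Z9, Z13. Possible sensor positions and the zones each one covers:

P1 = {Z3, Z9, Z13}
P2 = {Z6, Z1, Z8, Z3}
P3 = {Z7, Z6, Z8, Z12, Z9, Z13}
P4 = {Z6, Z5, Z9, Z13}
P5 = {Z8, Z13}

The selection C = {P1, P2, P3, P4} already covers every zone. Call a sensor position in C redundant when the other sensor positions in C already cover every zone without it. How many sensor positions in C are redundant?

Drop P1: the rest still cover every zone — redundant.
Drop P2: Z1 uncovered — not redundant.
Drop P3: Z7, Z12 uncovered — not redundant.
Drop P4: Z5 uncovered — not redundant.
1 redundant: P1.

1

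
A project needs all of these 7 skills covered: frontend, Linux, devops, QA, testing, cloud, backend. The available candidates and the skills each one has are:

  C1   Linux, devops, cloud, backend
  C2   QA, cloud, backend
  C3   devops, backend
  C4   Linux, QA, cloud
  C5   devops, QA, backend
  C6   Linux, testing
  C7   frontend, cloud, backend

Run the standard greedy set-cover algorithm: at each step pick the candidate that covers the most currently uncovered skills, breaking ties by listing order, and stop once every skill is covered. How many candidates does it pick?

Pick 1: C1 covers 4 new skills (Linux, devops, cloud, backend).
Pick 2: C2 covers 1 new skills (QA).
Pick 3: C6 covers 1 new skills (testing).
Pick 4: C7 covers 1 new skills (frontend).
Greedy uses 4 candidates. (The true minimum is 3.)

4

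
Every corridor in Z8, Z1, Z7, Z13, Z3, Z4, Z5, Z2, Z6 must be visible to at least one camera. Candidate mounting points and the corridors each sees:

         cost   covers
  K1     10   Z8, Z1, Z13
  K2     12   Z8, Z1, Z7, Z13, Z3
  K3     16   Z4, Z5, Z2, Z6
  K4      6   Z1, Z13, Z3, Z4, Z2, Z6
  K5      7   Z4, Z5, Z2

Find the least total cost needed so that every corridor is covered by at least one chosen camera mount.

25

K2, K4, K5 cover every corridor at cost 12 + 6 + 7 = 25.
Any cover uses at least 2 camera mounts; among all covering selections none totals below 25.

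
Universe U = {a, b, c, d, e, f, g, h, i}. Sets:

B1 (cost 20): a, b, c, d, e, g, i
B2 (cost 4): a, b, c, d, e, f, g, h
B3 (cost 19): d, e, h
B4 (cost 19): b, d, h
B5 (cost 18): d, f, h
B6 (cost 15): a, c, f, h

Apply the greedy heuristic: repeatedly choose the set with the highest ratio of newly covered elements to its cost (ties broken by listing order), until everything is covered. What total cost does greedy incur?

24

Pick 1: B2 adds 8 new (a, b, c, d, e, f, g, h) at cost 4 (ratio 8/4).
Pick 2: B1 adds 1 new (i) at cost 20 (ratio 1/20).
Greedy total cost: 4 + 20 = 24.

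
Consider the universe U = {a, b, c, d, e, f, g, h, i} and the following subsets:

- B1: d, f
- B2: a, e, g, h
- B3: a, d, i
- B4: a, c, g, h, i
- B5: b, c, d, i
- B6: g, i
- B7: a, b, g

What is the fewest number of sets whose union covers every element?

B1, B2, B5 together cover {a, b, c, d, e, f, g, h, i} — every element.
No 2 of the 7 sets cover everything (all 21 pairs fall short), so 3 is minimum.

3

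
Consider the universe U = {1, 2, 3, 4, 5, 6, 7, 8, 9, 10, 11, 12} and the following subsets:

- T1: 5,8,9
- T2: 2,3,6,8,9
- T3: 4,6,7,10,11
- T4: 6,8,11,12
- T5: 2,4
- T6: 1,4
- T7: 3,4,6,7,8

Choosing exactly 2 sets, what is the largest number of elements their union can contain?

Choosing T2, T3 covers {2, 3, 4, 6, 7, 8, 9, 10, 11} — 9 elements.
No choice of 2 sets does better; here 1, 5, 12 are left uncovered.

9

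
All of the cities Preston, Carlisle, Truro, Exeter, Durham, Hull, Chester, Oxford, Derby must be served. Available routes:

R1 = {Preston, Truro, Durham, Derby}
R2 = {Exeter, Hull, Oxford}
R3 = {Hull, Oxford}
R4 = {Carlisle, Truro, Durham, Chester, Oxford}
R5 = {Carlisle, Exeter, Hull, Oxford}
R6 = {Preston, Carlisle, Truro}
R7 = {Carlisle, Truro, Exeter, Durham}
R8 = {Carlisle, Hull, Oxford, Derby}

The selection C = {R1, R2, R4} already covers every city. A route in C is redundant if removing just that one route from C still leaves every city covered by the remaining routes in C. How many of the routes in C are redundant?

0

Drop R1: Preston, Derby uncovered — not redundant.
Drop R2: Exeter, Hull uncovered — not redundant.
Drop R4: Carlisle, Chester uncovered — not redundant.
None of the routes in C is redundant.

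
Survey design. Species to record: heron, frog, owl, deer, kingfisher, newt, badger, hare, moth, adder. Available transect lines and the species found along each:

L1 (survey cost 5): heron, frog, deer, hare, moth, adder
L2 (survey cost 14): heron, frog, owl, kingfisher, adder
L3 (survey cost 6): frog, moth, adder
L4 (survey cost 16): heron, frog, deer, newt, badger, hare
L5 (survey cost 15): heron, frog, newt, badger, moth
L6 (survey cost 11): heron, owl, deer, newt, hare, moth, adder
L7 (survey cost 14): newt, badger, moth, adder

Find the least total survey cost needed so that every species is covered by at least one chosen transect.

L1, L2, L7 cover every species at survey cost 5 + 14 + 14 = 33.
Any cover uses at least 3 transects; among all covering selections none totals below 33.

33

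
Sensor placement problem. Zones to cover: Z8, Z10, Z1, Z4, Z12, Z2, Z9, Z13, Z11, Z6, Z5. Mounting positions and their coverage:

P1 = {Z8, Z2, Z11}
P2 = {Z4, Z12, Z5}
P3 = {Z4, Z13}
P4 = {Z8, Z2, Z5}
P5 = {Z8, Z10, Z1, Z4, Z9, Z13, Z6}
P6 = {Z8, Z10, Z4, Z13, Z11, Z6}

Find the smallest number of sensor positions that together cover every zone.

3

P1, P2, P5 together cover {Z8, Z10, Z1, Z4, Z12, Z2, Z9, Z13, Z11, Z6, Z5} — every zone.
No 2 of the 6 sensor positions cover everything (all 15 pairs fall short), so 3 is minimum.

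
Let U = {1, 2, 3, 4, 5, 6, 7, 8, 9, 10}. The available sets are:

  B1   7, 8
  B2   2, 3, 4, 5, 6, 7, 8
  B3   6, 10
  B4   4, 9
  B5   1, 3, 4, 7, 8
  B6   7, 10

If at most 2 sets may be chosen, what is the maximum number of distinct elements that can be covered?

8

Choosing B2, B3 covers {2, 3, 4, 5, 6, 7, 8, 10} — 8 elements.
No choice of 2 sets does better; here 1, 9 are left uncovered.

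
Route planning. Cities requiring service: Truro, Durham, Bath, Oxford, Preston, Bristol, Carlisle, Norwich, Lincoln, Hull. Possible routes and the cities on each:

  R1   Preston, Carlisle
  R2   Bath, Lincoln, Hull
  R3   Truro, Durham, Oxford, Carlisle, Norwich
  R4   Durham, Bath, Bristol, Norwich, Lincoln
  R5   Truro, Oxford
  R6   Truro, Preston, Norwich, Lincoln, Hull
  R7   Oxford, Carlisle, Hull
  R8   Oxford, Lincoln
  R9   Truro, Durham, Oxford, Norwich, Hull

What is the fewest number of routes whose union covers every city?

R1, R4, R9 together cover {Truro, Durham, Bath, Oxford, Preston, Bristol, Carlisle, Norwich, Lincoln, Hull} — every city.
No 2 of the 9 routes cover everything (all 36 pairs fall short), so 3 is minimum.
Greedy (largest uncovered first) would take R3, R2, R1, R4 — 4 routes — but 3 suffice.

3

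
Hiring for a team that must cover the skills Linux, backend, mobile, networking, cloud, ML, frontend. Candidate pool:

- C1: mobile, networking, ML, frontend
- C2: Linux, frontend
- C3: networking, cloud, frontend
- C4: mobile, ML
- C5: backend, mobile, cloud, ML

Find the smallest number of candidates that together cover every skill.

3

C1, C2, C5 together cover {Linux, backend, mobile, networking, cloud, ML, frontend} — every skill.
No 2 of the 5 candidates cover everything (all 10 pairs fall short), so 3 is minimum.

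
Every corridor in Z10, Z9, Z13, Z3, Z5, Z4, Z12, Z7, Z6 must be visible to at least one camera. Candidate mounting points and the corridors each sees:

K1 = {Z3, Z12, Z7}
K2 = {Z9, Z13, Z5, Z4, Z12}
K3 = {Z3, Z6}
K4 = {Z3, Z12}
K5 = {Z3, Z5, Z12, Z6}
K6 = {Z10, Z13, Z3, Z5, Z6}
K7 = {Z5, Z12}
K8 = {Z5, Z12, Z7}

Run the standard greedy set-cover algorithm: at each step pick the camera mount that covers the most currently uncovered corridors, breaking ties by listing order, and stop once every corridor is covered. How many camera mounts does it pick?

Pick 1: K2 covers 5 new corridors (Z9, Z13, Z5, Z4, Z12).
Pick 2: K6 covers 3 new corridors (Z10, Z3, Z6).
Pick 3: K1 covers 1 new corridors (Z7).
Greedy uses 3 camera mounts.

3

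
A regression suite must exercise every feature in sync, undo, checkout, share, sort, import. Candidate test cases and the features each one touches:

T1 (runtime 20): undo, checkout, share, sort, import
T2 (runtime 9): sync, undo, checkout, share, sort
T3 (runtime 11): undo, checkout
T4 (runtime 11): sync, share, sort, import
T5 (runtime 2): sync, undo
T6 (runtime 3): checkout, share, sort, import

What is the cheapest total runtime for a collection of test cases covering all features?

5

T5, T6 cover every feature at runtime 2 + 3 = 5.
Any cover uses at least 2 test cases; among all covering selections none totals below 5.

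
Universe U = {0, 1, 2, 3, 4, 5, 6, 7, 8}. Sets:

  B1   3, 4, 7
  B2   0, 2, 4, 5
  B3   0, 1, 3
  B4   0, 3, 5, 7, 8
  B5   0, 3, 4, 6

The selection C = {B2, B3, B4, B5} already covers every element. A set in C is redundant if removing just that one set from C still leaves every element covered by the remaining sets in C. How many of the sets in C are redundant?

0

Drop B2: 2 uncovered — not redundant.
Drop B3: 1 uncovered — not redundant.
Drop B4: 7, 8 uncovered — not redundant.
Drop B5: 6 uncovered — not redundant.
None of the sets in C is redundant.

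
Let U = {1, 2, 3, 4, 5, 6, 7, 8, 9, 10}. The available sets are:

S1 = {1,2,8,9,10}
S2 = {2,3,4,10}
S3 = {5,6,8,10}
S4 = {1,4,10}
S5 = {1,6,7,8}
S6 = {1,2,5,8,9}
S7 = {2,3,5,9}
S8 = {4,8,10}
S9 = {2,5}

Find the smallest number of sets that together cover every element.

3

S2, S5, S6 together cover {1, 2, 3, 4, 5, 6, 7, 8, 9, 10} — every element.
No 2 of the 9 sets cover everything (all 36 pairs fall short), so 3 is minimum.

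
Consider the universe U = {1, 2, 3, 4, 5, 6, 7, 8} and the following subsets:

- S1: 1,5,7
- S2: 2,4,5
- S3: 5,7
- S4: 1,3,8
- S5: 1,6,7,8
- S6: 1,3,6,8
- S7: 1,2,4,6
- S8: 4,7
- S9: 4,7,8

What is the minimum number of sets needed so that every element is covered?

3

S1, S2, S6 together cover {1, 2, 3, 4, 5, 6, 7, 8} — every element.
No 2 of the 9 sets cover everything (all 36 pairs fall short), so 3 is minimum.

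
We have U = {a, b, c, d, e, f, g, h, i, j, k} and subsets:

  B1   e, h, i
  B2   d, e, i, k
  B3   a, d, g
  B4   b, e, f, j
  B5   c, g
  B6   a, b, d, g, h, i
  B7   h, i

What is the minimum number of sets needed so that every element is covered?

4

B2, B4, B5, B6 together cover {a, b, c, d, e, f, g, h, i, j, k} — every element.
No 3 of the 7 sets cover everything (all 35 triples fall short), so 4 is minimum.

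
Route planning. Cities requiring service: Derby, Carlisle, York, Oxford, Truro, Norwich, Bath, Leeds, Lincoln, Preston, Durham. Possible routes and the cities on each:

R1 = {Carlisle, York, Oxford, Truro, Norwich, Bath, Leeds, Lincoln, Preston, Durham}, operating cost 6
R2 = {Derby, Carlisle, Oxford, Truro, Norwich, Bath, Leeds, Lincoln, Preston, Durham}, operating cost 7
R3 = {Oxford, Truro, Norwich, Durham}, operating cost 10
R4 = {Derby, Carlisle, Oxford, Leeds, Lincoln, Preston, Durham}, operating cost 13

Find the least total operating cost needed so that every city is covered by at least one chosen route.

R1, R2 cover every city at operating cost 6 + 7 = 13.
Any cover uses at least 2 routes; among all covering selections none totals below 13.

13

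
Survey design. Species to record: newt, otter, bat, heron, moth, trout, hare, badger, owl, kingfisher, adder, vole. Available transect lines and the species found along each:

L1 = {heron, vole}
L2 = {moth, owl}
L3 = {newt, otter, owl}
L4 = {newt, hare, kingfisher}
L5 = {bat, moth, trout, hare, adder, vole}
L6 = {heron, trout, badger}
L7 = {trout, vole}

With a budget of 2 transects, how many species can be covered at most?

9

Choosing L3, L5 covers {newt, otter, bat, moth, trout, hare, owl, adder, vole} — 9 species.
No choice of 2 transects does better; here heron, badger, kingfisher are left uncovered.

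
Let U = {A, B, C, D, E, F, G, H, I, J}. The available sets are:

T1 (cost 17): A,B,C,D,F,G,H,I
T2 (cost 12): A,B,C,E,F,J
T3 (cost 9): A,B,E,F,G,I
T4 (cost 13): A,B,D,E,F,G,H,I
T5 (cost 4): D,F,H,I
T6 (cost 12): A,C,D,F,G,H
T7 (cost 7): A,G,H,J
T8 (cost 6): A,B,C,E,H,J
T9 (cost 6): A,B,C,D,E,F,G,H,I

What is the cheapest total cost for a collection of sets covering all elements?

T8, T9 cover every element at cost 6 + 6 = 12.
Any cover uses at least 2 sets; among all covering selections none totals below 12.

12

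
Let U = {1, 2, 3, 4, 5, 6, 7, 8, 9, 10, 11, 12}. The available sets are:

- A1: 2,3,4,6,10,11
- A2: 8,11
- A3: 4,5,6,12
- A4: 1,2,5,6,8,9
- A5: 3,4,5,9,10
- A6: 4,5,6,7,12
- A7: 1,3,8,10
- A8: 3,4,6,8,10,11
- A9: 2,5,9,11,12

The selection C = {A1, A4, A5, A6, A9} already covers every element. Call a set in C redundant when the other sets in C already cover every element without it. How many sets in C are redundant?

3

Drop A1: the rest still cover every element — redundant.
Drop A4: 1, 8 uncovered — not redundant.
Drop A5: the rest still cover every element — redundant.
Drop A6: 7 uncovered — not redundant.
Drop A9: the rest still cover every element — redundant.
3 redundant: A1, A5, A9.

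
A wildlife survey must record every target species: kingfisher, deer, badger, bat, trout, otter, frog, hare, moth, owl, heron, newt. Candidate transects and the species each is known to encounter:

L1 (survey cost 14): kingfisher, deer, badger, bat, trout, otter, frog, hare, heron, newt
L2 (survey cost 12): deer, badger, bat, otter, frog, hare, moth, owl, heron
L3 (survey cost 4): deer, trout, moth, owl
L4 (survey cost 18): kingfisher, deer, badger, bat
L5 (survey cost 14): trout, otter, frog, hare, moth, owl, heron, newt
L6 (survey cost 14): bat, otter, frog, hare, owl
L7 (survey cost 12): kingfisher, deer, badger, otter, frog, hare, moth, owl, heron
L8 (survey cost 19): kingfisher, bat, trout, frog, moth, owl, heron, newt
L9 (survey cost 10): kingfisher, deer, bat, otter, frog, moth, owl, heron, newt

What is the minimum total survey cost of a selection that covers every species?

L1, L3 cover every species at survey cost 14 + 4 = 18.
Any cover uses at least 2 transects; among all covering selections none totals below 18.
Greedy by coverage-per-survey cost would pick L3, L9, L2 for 26 — worse than the optimum 18.

18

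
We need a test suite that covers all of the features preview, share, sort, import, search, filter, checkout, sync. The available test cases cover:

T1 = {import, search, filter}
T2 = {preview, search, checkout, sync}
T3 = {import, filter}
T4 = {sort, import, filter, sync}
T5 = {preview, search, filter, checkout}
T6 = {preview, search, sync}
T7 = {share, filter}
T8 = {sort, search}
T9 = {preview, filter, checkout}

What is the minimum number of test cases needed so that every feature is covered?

T2, T4, T7 together cover {preview, share, sort, import, search, filter, checkout, sync} — every feature.
No 2 of the 9 test cases cover everything (all 36 pairs fall short), so 3 is minimum.

3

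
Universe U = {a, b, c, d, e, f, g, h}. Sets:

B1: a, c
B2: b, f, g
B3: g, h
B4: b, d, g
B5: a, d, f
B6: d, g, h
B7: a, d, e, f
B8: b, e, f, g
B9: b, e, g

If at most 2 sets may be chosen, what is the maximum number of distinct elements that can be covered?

Choosing B1, B8 covers {a, b, c, e, f, g} — 6 elements.
No choice of 2 sets does better; here d, h are left uncovered.

6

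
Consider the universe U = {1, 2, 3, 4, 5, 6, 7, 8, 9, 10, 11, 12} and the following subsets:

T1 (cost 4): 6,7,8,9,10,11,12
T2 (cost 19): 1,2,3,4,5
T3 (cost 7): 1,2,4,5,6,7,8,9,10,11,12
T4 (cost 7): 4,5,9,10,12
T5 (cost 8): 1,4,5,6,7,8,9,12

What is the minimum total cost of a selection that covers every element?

T1, T2 cover every element at cost 4 + 19 = 23.
Any cover uses at least 2 sets; among all covering selections none totals below 23.
Greedy by coverage-per-cost would pick T1, T3, T2 for 30 — worse than the optimum 23.

23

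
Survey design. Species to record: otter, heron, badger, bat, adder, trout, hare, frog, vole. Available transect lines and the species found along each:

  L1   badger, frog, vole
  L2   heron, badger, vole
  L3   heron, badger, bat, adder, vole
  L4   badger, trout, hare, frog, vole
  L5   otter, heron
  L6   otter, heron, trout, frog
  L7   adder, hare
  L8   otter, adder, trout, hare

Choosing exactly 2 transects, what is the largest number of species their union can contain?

8

Choosing L3, L4 covers {heron, badger, bat, adder, trout, hare, frog, vole} — 8 species.
No choice of 2 transects does better; here otter is left uncovered.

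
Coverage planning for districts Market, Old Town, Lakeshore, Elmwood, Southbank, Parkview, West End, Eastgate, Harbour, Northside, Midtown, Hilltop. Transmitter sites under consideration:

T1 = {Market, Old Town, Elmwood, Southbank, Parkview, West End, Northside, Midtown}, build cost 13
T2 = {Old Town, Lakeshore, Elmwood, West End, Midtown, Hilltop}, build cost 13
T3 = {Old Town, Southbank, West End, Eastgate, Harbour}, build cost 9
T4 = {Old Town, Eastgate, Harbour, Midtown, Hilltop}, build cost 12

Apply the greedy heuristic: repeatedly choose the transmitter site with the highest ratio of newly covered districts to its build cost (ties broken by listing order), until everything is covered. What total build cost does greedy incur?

Pick 1: T1 adds 8 new (Market, Old Town, Elmwood, Southbank, Parkview, West End, Northside, Midtown) at build cost 13 (ratio 8/13).
Pick 2: T4 adds 3 new (Eastgate, Harbour, Hilltop) at build cost 12 (ratio 3/12).
Pick 3: T2 adds 1 new (Lakeshore) at build cost 13 (ratio 1/13).
Greedy total build cost: 13 + 12 + 13 = 38. (The true optimum is 35, so greedy overshoots here.)

38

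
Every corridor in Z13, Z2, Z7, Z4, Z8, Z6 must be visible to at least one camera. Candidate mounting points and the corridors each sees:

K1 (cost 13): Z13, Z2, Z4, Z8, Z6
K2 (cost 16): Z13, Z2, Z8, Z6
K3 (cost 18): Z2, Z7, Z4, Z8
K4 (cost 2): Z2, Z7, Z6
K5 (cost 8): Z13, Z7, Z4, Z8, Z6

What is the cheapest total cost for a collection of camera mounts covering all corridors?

K4, K5 cover every corridor at cost 2 + 8 = 10.
Any cover uses at least 2 camera mounts; among all covering selections none totals below 10.

10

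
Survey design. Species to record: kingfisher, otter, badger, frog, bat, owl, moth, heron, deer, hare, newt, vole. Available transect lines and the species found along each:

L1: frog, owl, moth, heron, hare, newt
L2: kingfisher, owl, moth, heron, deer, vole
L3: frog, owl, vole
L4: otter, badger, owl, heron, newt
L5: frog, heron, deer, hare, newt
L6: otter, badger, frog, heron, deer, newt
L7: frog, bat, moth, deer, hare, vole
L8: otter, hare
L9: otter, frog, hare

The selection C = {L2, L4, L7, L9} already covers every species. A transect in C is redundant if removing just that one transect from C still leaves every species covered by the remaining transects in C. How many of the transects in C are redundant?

Drop L2: kingfisher uncovered — not redundant.
Drop L4: badger, newt uncovered — not redundant.
Drop L7: bat uncovered — not redundant.
Drop L9: the rest still cover every species — redundant.
1 redundant: L9.

1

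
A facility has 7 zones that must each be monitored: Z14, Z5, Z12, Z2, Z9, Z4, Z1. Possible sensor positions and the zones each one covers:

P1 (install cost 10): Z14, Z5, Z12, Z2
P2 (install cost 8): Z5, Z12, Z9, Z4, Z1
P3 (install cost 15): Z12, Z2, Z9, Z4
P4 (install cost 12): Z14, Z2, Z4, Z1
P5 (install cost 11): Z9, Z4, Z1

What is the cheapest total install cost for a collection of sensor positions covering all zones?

P1, P2 cover every zone at install cost 10 + 8 = 18.
Any cover uses at least 2 sensor positions; among all covering selections none totals below 18.

18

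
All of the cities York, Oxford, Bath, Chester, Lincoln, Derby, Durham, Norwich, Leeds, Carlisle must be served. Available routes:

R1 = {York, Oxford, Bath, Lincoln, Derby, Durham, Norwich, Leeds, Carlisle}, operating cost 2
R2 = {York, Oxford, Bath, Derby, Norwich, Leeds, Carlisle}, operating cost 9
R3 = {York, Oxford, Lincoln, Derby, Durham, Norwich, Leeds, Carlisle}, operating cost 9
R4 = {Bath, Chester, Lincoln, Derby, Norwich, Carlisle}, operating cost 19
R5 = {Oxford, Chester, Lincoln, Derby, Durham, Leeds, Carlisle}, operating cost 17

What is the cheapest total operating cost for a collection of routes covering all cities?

R1, R5 cover every city at operating cost 2 + 17 = 19.
Any cover uses at least 2 routes; among all covering selections none totals below 19.

19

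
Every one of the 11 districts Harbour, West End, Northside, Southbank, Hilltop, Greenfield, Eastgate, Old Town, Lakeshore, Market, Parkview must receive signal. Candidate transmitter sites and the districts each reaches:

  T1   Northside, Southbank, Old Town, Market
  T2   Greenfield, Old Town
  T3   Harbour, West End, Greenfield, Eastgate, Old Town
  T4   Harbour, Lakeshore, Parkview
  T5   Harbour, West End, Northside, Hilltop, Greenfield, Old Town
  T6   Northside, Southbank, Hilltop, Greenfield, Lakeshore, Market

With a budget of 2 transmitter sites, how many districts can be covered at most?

10

Choosing T3, T6 covers {Harbour, West End, Northside, Southbank, Hilltop, Greenfield, Eastgate, Old Town, Lakeshore, Market} — 10 districts.
No choice of 2 transmitter sites does better; here Parkview is left uncovered.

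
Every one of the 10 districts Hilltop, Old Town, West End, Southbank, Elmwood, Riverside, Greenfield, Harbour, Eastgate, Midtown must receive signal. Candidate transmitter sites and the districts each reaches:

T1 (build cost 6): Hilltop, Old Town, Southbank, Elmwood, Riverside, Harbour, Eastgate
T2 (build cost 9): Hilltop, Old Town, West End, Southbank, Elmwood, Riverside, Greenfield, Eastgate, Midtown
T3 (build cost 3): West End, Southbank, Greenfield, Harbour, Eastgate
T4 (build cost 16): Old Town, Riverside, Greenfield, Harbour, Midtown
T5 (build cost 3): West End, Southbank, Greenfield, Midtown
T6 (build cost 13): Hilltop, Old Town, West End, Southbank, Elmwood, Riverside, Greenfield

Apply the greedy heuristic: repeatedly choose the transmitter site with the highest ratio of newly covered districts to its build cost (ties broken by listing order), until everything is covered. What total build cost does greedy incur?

Pick 1: T3 adds 5 new (West End, Southbank, Greenfield, Harbour, Eastgate) at build cost 3 (ratio 5/3).
Pick 2: T1 adds 4 new (Hilltop, Old Town, Elmwood, Riverside) at build cost 6 (ratio 4/6).
Pick 3: T5 adds 1 new (Midtown) at build cost 3 (ratio 1/3).
Greedy total build cost: 3 + 6 + 3 = 12. (The true optimum is 9, so greedy overshoots here.)

12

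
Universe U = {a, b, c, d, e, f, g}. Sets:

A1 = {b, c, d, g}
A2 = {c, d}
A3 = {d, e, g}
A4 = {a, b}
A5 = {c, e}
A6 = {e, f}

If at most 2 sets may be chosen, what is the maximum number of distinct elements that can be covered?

Choosing A1, A6 covers {b, c, d, e, f, g} — 6 elements.
No choice of 2 sets does better; here a is left uncovered.

6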